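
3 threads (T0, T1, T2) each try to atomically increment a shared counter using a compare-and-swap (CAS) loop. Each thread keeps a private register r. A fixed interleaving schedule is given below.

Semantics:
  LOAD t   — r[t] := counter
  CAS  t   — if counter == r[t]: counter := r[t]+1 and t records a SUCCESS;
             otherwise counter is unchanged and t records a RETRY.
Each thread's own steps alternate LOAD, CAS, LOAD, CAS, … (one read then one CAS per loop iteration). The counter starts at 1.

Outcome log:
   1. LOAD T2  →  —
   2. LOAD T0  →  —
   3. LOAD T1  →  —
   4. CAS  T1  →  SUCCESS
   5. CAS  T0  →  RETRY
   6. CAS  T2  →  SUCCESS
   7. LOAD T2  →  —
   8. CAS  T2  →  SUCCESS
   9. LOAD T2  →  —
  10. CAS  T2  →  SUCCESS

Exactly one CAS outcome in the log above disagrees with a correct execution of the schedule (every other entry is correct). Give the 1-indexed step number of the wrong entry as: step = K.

step = 6

Reference trace:
   1) LOAD T2:  M=1  r_T2=1
   2) LOAD T0:  M=1  r_T0=1
   3) LOAD T1:  M=1  r_T1=1
   4) CAS  T1:  M=2  r_T1=1 ✓
   5) CAS  T0:  M=2  r_T0=1 ✗
   6) CAS  T2:  M=2  r_T2=1 ✗
   7) LOAD T2:  M=2  r_T2=2
   8) CAS  T2:  M=3  r_T2=2 ✓
   9) LOAD T2:  M=3  r_T2=3
  10) CAS  T2:  M=4  r_T2=3 ✓
Mismatch at 6.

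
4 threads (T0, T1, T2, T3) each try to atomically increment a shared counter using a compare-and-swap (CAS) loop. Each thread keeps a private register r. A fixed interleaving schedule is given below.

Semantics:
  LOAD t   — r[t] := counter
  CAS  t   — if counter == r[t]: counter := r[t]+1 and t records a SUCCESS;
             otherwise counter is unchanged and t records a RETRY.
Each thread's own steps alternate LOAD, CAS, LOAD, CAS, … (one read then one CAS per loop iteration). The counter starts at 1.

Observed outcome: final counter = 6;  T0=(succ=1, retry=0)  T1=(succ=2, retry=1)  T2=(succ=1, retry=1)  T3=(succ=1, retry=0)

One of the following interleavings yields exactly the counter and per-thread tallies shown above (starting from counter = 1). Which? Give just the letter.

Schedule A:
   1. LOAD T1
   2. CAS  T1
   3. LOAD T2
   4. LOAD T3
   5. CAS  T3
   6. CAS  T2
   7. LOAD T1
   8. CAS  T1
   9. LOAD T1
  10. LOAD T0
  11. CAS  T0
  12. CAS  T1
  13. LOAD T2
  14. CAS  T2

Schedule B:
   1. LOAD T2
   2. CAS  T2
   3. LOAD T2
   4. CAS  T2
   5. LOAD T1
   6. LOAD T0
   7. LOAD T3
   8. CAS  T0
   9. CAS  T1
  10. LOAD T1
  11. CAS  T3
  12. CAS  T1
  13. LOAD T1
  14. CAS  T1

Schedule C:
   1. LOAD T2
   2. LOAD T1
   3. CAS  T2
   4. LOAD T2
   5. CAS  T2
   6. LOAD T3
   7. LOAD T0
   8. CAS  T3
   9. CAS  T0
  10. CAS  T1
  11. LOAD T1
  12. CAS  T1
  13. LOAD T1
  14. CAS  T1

A

Tracing schedule A:
[1] T1.load  rd  (counter 1, T1.r 1)
[2] T1.cas  hit  (counter 2, T1.r 1)
[3] T2.load  rd  (counter 2, T2.r 2)
[4] T3.load  rd  (counter 2, T3.r 2)
[5] T3.cas  hit  (counter 3, T3.r 2)
[6] T2.cas  miss  (counter 3, T2.r 2)
[7] T1.load  rd  (counter 3, T1.r 3)
[8] T1.cas  hit  (counter 4, T1.r 3)
[9] T1.load  rd  (counter 4, T1.r 4)
[10] T0.load  rd  (counter 4, T0.r 4)
[11] T0.cas  hit  (counter 5, T0.r 4)
[12] T1.cas  miss  (counter 5, T1.r 4)
[13] T2.load  rd  (counter 5, T2.r 5)
[14] T2.cas  hit  (counter 6, T2.r 5)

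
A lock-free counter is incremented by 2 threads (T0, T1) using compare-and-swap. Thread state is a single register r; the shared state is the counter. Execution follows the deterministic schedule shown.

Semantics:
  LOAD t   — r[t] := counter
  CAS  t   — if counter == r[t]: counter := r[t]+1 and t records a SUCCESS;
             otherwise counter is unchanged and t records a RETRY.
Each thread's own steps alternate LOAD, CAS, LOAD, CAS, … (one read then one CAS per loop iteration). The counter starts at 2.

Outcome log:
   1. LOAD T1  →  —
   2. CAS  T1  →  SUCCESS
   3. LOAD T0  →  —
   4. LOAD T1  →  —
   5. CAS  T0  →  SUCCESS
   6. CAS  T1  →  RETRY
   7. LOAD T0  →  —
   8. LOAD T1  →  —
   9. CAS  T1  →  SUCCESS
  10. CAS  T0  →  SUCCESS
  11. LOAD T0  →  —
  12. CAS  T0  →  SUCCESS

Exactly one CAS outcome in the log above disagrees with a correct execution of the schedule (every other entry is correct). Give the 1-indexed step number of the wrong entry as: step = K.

step = 10

Correct run:
step 1: T1 LOAD ⇒ load; ctr=2 reg=2
step 2: T1 CAS ⇒ ok; ctr=3 reg=2
step 3: T0 LOAD ⇒ load; ctr=3 reg=3
step 4: T1 LOAD ⇒ load; ctr=3 reg=3
step 5: T0 CAS ⇒ ok; ctr=4 reg=3
step 6: T1 CAS ⇒ retry; ctr=4 reg=3
step 7: T0 LOAD ⇒ load; ctr=4 reg=4
step 8: T1 LOAD ⇒ load; ctr=4 reg=4
step 9: T1 CAS ⇒ ok; ctr=5 reg=4
step 10: T0 CAS ⇒ retry; ctr=5 reg=4
step 11: T0 LOAD ⇒ load; ctr=5 reg=5
step 12: T0 CAS ⇒ ok; ctr=6 reg=5
Mismatch at 10.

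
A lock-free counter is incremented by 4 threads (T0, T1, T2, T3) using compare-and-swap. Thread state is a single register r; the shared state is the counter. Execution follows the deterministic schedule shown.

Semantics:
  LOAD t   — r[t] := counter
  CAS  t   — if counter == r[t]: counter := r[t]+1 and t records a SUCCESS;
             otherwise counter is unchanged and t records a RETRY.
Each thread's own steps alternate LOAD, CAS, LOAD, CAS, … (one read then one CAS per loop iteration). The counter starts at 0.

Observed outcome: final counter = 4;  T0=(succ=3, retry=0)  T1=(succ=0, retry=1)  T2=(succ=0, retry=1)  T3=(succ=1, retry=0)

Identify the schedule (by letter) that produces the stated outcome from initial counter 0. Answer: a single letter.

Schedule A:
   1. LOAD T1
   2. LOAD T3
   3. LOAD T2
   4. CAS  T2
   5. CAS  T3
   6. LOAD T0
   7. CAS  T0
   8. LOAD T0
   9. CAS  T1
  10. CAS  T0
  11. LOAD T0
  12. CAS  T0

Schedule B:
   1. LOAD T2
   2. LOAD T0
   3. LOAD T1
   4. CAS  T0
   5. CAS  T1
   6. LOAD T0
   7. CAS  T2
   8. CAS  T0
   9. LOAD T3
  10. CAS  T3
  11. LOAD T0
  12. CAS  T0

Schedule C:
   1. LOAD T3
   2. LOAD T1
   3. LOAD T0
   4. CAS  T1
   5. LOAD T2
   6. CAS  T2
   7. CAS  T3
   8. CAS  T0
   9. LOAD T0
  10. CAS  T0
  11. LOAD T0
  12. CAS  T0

Simulating candidate B:
T2 LOAD — after: cnt=0, r=0 — load
T0 LOAD — after: cnt=0, r=0 — load
T1 LOAD — after: cnt=0, r=0 — load
T0 CAS — after: cnt=1, r=0 — ok
T1 CAS — after: cnt=1, r=0 — retry
T0 LOAD — after: cnt=1, r=1 — load
T2 CAS — after: cnt=1, r=0 — retry
T0 CAS — after: cnt=2, r=1 — ok
T3 LOAD — after: cnt=2, r=2 — load
T3 CAS — after: cnt=3, r=2 — ok
T0 LOAD — after: cnt=3, r=3 — load
T0 CAS — after: cnt=4, r=3 — ok

B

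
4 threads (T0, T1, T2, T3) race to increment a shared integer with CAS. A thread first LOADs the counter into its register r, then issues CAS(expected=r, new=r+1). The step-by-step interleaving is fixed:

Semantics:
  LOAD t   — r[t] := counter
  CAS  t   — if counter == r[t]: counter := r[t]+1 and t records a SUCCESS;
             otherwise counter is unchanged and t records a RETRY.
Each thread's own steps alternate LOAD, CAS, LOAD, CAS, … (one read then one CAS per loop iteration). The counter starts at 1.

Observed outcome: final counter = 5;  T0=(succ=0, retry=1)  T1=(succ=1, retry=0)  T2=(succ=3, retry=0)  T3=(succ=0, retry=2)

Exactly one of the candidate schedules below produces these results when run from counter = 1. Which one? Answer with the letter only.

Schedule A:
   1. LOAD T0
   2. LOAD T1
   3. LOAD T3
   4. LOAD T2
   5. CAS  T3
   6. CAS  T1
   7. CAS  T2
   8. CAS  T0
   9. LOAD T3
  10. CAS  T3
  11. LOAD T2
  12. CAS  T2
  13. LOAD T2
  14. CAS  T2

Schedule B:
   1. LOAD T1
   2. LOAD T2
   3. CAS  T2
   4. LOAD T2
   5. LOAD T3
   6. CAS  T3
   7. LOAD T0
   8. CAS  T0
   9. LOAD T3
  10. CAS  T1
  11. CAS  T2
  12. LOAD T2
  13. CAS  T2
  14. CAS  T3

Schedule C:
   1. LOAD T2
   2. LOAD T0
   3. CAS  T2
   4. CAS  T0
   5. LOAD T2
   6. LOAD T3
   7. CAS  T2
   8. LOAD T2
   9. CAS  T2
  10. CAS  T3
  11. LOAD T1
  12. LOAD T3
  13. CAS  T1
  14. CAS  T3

C

Run C:
   1) LOAD T2:  M=1  r_T2=1
   2) LOAD T0:  M=1  r_T0=1
   3) CAS  T2:  M=2  r_T2=1 ✓
   4) CAS  T0:  M=2  r_T0=1 ✗
   5) LOAD T2:  M=2  r_T2=2
   6) LOAD T3:  M=2  r_T3=2
   7) CAS  T2:  M=3  r_T2=2 ✓
   8) LOAD T2:  M=3  r_T2=3
   9) CAS  T2:  M=4  r_T2=3 ✓
  10) CAS  T3:  M=4  r_T3=2 ✗
  11) LOAD T1:  M=4  r_T1=4
  12) LOAD T3:  M=4  r_T3=4
  13) CAS  T1:  M=5  r_T1=4 ✓
  14) CAS  T3:  M=5  r_T3=4 ✗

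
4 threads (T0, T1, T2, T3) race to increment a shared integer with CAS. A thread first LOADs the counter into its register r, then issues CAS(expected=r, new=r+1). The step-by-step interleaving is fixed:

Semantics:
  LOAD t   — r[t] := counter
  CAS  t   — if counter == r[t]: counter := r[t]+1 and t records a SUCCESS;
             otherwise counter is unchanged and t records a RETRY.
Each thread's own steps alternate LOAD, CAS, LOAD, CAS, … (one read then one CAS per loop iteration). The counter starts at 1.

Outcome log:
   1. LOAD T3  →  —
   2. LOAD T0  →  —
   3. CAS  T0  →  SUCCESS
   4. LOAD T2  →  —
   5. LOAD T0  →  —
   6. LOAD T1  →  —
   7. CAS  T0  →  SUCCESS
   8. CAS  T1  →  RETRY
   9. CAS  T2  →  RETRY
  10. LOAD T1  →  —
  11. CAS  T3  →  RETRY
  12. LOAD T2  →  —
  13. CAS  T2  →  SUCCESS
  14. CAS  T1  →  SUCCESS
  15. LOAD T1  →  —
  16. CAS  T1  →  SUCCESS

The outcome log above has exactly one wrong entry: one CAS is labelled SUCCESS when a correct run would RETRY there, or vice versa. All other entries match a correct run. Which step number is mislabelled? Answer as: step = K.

Reference trace:
1. LOAD T3 → mem=1 r[T3]=1 [LOAD]
2. LOAD T0 → mem=1 r[T0]=1 [LOAD]
3. CAS T0 → mem=2 r[T0]=1 [OK]
4. LOAD T2 → mem=2 r[T2]=2 [LOAD]
5. LOAD T0 → mem=2 r[T0]=2 [LOAD]
6. LOAD T1 → mem=2 r[T1]=2 [LOAD]
7. CAS T0 → mem=3 r[T0]=2 [OK]
8. CAS T1 → mem=3 r[T1]=2 [RETRY]
9. CAS T2 → mem=3 r[T2]=2 [RETRY]
10. LOAD T1 → mem=3 r[T1]=3 [LOAD]
11. CAS T3 → mem=3 r[T3]=1 [RETRY]
12. LOAD T2 → mem=3 r[T2]=3 [LOAD]
13. CAS T2 → mem=4 r[T2]=3 [OK]
14. CAS T1 → mem=4 r[T1]=3 [RETRY]
15. LOAD T1 → mem=4 r[T1]=4 [LOAD]
16. CAS T1 → mem=5 r[T1]=4 [OK]
Log disagrees first at step 14.

step = 14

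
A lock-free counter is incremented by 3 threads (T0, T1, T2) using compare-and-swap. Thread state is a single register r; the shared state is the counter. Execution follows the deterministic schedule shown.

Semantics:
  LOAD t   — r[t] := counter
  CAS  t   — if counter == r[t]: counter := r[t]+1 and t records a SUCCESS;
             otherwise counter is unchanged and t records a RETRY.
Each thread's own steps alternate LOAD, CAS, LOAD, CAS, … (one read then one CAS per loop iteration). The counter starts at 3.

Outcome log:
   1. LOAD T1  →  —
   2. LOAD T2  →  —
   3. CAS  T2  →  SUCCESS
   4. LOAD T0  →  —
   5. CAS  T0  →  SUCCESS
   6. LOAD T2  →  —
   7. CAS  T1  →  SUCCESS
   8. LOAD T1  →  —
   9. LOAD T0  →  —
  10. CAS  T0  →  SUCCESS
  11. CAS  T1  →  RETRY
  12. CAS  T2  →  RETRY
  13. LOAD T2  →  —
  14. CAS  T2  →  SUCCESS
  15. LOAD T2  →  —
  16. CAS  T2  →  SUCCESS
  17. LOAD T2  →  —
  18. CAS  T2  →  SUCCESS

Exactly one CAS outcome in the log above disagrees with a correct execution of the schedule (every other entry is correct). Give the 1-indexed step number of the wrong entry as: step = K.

step = 7

Re-executing:
[1] T1.load  rd  (counter 3, T1.r 3)
[2] T2.load  rd  (counter 3, T2.r 3)
[3] T2.cas  hit  (counter 4, T2.r 3)
[4] T0.load  rd  (counter 4, T0.r 4)
[5] T0.cas  hit  (counter 5, T0.r 4)
[6] T2.load  rd  (counter 5, T2.r 5)
[7] T1.cas  miss  (counter 5, T1.r 3)
[8] T1.load  rd  (counter 5, T1.r 5)
[9] T0.load  rd  (counter 5, T0.r 5)
[10] T0.cas  hit  (counter 6, T0.r 5)
[11] T1.cas  miss  (counter 6, T1.r 5)
[12] T2.cas  miss  (counter 6, T2.r 5)
[13] T2.load  rd  (counter 6, T2.r 6)
[14] T2.cas  hit  (counter 7, T2.r 6)
[15] T2.load  rd  (counter 7, T2.r 7)
[16] T2.cas  hit  (counter 8, T2.r 7)
[17] T2.load  rd  (counter 8, T2.r 8)
[18] T2.cas  hit  (counter 9, T2.r 8)
Log disagrees first at step 7.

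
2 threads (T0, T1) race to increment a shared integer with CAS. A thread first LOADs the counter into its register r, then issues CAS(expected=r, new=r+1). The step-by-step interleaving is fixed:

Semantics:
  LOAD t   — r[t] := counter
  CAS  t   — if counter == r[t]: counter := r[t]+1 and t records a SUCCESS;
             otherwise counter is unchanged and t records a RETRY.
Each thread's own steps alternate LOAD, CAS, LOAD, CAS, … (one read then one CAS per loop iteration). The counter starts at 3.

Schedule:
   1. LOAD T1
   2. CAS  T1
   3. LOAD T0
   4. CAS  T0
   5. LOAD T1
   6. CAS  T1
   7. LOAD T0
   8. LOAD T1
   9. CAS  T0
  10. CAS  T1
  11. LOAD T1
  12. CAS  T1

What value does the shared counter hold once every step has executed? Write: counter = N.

counter = 8

step 1: T1 LOAD ⇒ load; ctr=3 reg=3
step 2: T1 CAS ⇒ ok; ctr=4 reg=3
step 3: T0 LOAD ⇒ load; ctr=4 reg=4
step 4: T0 CAS ⇒ ok; ctr=5 reg=4
step 5: T1 LOAD ⇒ load; ctr=5 reg=5
step 6: T1 CAS ⇒ ok; ctr=6 reg=5
step 7: T0 LOAD ⇒ load; ctr=6 reg=6
step 8: T1 LOAD ⇒ load; ctr=6 reg=6
step 9: T0 CAS ⇒ ok; ctr=7 reg=6
step 10: T1 CAS ⇒ retry; ctr=7 reg=6
step 11: T1 LOAD ⇒ load; ctr=7 reg=7
step 12: T1 CAS ⇒ ok; ctr=8 reg=7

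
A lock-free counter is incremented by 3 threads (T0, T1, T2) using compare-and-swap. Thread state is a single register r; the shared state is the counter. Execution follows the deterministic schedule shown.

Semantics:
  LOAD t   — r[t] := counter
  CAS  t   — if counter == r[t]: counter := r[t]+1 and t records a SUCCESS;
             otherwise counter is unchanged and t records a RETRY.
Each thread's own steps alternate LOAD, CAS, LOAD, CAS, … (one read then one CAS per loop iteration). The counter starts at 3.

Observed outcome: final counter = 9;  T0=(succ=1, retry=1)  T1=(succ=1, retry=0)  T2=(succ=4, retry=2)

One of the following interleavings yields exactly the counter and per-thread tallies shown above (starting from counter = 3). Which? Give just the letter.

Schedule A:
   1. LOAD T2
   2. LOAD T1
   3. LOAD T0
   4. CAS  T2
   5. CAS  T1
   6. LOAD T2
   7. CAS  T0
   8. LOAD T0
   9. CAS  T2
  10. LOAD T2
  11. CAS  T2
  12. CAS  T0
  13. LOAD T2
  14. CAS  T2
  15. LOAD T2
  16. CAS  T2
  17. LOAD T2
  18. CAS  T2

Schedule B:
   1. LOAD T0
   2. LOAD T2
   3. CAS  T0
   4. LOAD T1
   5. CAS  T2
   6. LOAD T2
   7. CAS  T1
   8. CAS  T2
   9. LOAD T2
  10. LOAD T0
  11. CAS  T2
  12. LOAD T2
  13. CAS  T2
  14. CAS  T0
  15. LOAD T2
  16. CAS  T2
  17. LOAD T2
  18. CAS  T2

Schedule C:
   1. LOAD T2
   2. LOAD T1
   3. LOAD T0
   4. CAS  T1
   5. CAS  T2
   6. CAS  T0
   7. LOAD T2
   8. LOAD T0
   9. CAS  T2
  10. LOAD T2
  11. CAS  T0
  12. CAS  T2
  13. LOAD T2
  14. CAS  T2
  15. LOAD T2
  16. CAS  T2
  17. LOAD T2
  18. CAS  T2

Run B:
#1 T0 reads 3
#2 T2 reads 3
#3 T0 CAS(3→4) writes; counter now 4
#4 T1 reads 4
#5 T2 CAS(3→4) fails; counter now 4
#6 T2 reads 4
#7 T1 CAS(4→5) writes; counter now 5
#8 T2 CAS(4→5) fails; counter now 5
#9 T2 reads 5
#10 T0 reads 5
#11 T2 CAS(5→6) writes; counter now 6
#12 T2 reads 6
#13 T2 CAS(6→7) writes; counter now 7
#14 T0 CAS(5→6) fails; counter now 7
#15 T2 reads 7
#16 T2 CAS(7→8) writes; counter now 8
#17 T2 reads 8
#18 T2 CAS(8→9) writes; counter now 9

B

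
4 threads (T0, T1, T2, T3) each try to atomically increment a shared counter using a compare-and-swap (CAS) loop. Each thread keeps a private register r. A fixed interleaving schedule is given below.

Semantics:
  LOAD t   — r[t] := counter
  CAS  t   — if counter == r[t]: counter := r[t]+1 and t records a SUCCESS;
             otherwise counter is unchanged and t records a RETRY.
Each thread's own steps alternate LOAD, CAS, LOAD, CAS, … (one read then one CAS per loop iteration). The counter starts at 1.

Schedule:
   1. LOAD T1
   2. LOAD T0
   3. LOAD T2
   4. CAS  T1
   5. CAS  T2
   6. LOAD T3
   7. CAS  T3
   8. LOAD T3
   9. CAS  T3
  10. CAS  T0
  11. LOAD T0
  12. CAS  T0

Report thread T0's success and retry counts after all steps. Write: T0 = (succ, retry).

T0 = (1, 1)

step 1: T1 LOAD ⇒ load; ctr=1 reg=1
step 2: T0 LOAD ⇒ load; ctr=1 reg=1
step 3: T2 LOAD ⇒ load; ctr=1 reg=1
step 4: T1 CAS ⇒ ok; ctr=2 reg=1
step 5: T2 CAS ⇒ retry; ctr=2 reg=1
step 6: T3 LOAD ⇒ load; ctr=2 reg=2
step 7: T3 CAS ⇒ ok; ctr=3 reg=2
step 8: T3 LOAD ⇒ load; ctr=3 reg=3
step 9: T3 CAS ⇒ ok; ctr=4 reg=3
step 10: T0 CAS ⇒ retry; ctr=4 reg=1
step 11: T0 LOAD ⇒ load; ctr=4 reg=4
step 12: T0 CAS ⇒ ok; ctr=5 reg=4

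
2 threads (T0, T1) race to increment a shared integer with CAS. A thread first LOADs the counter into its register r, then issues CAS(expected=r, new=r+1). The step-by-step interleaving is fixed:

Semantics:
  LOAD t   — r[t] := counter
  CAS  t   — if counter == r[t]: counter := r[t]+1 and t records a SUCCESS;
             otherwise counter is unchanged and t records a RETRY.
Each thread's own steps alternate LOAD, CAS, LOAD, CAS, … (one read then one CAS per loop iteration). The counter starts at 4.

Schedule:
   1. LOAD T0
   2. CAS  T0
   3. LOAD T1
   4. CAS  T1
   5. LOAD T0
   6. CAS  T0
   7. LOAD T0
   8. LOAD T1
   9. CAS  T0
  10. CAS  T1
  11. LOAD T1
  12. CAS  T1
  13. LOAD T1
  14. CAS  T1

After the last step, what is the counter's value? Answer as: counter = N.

[1] T0.load  rd  (counter 4, T0.r 4)
[2] T0.cas  hit  (counter 5, T0.r 4)
[3] T1.load  rd  (counter 5, T1.r 5)
[4] T1.cas  hit  (counter 6, T1.r 5)
[5] T0.load  rd  (counter 6, T0.r 6)
[6] T0.cas  hit  (counter 7, T0.r 6)
[7] T0.load  rd  (counter 7, T0.r 7)
[8] T1.load  rd  (counter 7, T1.r 7)
[9] T0.cas  hit  (counter 8, T0.r 7)
[10] T1.cas  miss  (counter 8, T1.r 7)
[11] T1.load  rd  (counter 8, T1.r 8)
[12] T1.cas  hit  (counter 9, T1.r 8)
[13] T1.load  rd  (counter 9, T1.r 9)
[14] T1.cas  hit  (counter 10, T1.r 9)

counter = 10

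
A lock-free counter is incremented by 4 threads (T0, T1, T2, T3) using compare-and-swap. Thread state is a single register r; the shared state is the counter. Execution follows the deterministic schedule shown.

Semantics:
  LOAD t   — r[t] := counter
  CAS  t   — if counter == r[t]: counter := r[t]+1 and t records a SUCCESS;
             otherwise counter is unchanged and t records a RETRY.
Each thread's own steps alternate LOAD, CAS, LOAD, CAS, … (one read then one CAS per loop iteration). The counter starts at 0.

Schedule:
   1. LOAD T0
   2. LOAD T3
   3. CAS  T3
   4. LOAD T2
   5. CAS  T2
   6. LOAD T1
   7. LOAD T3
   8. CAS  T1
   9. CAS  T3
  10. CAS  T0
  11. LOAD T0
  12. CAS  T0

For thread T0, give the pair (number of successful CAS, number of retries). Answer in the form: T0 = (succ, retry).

1. LOAD T0 → mem=0 r[T0]=0 [LOAD]
2. LOAD T3 → mem=0 r[T3]=0 [LOAD]
3. CAS T3 → mem=1 r[T3]=0 [OK]
4. LOAD T2 → mem=1 r[T2]=1 [LOAD]
5. CAS T2 → mem=2 r[T2]=1 [OK]
6. LOAD T1 → mem=2 r[T1]=2 [LOAD]
7. LOAD T3 → mem=2 r[T3]=2 [LOAD]
8. CAS T1 → mem=3 r[T1]=2 [OK]
9. CAS T3 → mem=3 r[T3]=2 [RETRY]
10. CAS T0 → mem=3 r[T0]=0 [RETRY]
11. LOAD T0 → mem=3 r[T0]=3 [LOAD]
12. CAS T0 → mem=4 r[T0]=3 [OK]

T0 = (1, 1)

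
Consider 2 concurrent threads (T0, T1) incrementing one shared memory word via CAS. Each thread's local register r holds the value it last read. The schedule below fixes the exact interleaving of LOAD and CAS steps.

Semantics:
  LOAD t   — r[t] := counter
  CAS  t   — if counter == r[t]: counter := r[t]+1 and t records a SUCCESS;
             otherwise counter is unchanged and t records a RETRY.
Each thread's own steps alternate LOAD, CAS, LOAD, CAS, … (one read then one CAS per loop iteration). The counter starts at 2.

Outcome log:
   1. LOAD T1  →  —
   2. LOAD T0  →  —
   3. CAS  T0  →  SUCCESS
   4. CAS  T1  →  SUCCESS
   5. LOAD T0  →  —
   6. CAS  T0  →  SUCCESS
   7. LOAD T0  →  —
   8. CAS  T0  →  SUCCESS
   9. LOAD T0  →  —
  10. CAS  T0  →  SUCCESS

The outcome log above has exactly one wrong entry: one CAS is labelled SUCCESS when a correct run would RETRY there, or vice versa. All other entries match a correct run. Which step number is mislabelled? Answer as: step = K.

Reference trace:
step 1: T1 LOAD ⇒ load; ctr=2 reg=2
step 2: T0 LOAD ⇒ load; ctr=2 reg=2
step 3: T0 CAS ⇒ ok; ctr=3 reg=2
step 4: T1 CAS ⇒ retry; ctr=3 reg=2
step 5: T0 LOAD ⇒ load; ctr=3 reg=3
step 6: T0 CAS ⇒ ok; ctr=4 reg=3
step 7: T0 LOAD ⇒ load; ctr=4 reg=4
step 8: T0 CAS ⇒ ok; ctr=5 reg=4
step 9: T0 LOAD ⇒ load; ctr=5 reg=5
step 10: T0 CAS ⇒ ok; ctr=6 reg=5
Log disagrees first at step 4.

step = 4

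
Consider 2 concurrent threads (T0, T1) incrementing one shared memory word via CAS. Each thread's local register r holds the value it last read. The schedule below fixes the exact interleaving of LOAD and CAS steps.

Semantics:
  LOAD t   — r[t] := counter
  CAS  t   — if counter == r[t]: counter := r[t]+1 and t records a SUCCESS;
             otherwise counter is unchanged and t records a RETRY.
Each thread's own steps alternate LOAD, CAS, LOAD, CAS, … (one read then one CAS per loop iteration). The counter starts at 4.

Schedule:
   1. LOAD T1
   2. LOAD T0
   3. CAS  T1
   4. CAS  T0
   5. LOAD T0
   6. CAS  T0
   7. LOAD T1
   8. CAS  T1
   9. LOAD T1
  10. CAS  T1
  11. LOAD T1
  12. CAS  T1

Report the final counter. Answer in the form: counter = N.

counter = 9

step 1: T1 LOAD ⇒ load; ctr=4 reg=4
step 2: T0 LOAD ⇒ load; ctr=4 reg=4
step 3: T1 CAS ⇒ ok; ctr=5 reg=4
step 4: T0 CAS ⇒ retry; ctr=5 reg=4
step 5: T0 LOAD ⇒ load; ctr=5 reg=5
step 6: T0 CAS ⇒ ok; ctr=6 reg=5
step 7: T1 LOAD ⇒ load; ctr=6 reg=6
step 8: T1 CAS ⇒ ok; ctr=7 reg=6
step 9: T1 LOAD ⇒ load; ctr=7 reg=7
step 10: T1 CAS ⇒ ok; ctr=8 reg=7
step 11: T1 LOAD ⇒ load; ctr=8 reg=8
step 12: T1 CAS ⇒ ok; ctr=9 reg=8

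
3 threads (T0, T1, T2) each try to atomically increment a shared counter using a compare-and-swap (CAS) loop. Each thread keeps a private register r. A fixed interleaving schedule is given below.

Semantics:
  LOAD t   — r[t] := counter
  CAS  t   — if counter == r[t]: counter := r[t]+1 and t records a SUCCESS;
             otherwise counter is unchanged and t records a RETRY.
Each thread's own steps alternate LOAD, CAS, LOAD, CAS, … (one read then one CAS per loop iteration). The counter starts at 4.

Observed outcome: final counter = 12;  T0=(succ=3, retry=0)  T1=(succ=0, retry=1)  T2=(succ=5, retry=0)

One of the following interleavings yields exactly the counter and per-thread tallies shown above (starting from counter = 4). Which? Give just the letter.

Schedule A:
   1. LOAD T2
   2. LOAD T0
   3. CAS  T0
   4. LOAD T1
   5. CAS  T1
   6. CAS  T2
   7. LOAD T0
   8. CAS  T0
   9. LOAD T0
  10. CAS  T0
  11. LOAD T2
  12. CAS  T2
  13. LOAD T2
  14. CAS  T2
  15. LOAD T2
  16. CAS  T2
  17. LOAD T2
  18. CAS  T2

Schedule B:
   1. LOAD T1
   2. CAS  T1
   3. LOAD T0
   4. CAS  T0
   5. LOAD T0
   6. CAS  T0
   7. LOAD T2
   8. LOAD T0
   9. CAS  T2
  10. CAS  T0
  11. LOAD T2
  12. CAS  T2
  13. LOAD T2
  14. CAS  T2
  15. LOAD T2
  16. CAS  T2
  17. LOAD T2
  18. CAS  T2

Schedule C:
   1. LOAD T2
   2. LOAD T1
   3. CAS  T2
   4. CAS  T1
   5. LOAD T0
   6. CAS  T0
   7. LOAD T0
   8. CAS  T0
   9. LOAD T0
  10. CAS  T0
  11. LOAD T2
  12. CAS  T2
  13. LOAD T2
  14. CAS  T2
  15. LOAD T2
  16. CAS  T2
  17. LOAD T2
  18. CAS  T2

Run C:
step 1: T2 LOAD ⇒ load; ctr=4 reg=4
step 2: T1 LOAD ⇒ load; ctr=4 reg=4
step 3: T2 CAS ⇒ ok; ctr=5 reg=4
step 4: T1 CAS ⇒ retry; ctr=5 reg=4
step 5: T0 LOAD ⇒ load; ctr=5 reg=5
step 6: T0 CAS ⇒ ok; ctr=6 reg=5
step 7: T0 LOAD ⇒ load; ctr=6 reg=6
step 8: T0 CAS ⇒ ok; ctr=7 reg=6
step 9: T0 LOAD ⇒ load; ctr=7 reg=7
step 10: T0 CAS ⇒ ok; ctr=8 reg=7
step 11: T2 LOAD ⇒ load; ctr=8 reg=8
step 12: T2 CAS ⇒ ok; ctr=9 reg=8
step 13: T2 LOAD ⇒ load; ctr=9 reg=9
step 14: T2 CAS ⇒ ok; ctr=10 reg=9
step 15: T2 LOAD ⇒ load; ctr=10 reg=10
step 16: T2 CAS ⇒ ok; ctr=11 reg=10
step 17: T2 LOAD ⇒ load; ctr=11 reg=11
step 18: T2 CAS ⇒ ok; ctr=12 reg=11

C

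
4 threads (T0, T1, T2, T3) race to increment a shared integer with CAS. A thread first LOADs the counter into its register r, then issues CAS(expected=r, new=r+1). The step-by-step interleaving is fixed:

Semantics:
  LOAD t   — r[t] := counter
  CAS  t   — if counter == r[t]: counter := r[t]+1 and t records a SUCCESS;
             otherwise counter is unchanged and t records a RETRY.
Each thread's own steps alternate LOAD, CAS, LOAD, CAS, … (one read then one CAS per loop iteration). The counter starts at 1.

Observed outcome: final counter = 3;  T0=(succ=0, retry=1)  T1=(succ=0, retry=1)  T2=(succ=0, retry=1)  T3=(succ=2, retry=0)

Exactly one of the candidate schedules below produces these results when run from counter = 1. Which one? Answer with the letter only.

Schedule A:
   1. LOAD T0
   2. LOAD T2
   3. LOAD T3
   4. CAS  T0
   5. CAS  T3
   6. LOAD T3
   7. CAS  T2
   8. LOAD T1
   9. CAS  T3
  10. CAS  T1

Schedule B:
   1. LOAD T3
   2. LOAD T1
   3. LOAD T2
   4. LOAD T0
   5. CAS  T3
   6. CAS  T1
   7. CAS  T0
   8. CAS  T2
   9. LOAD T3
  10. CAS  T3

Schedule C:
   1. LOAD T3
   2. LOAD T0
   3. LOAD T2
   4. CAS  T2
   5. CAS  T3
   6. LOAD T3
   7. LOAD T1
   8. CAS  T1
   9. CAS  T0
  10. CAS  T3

B

Tracing schedule B:
1. LOAD T3 → mem=1 r[T3]=1 [LOAD]
2. LOAD T1 → mem=1 r[T1]=1 [LOAD]
3. LOAD T2 → mem=1 r[T2]=1 [LOAD]
4. LOAD T0 → mem=1 r[T0]=1 [LOAD]
5. CAS T3 → mem=2 r[T3]=1 [OK]
6. CAS T1 → mem=2 r[T1]=1 [RETRY]
7. CAS T0 → mem=2 r[T0]=1 [RETRY]
8. CAS T2 → mem=2 r[T2]=1 [RETRY]
9. LOAD T3 → mem=2 r[T3]=2 [LOAD]
10. CAS T3 → mem=3 r[T3]=2 [OK]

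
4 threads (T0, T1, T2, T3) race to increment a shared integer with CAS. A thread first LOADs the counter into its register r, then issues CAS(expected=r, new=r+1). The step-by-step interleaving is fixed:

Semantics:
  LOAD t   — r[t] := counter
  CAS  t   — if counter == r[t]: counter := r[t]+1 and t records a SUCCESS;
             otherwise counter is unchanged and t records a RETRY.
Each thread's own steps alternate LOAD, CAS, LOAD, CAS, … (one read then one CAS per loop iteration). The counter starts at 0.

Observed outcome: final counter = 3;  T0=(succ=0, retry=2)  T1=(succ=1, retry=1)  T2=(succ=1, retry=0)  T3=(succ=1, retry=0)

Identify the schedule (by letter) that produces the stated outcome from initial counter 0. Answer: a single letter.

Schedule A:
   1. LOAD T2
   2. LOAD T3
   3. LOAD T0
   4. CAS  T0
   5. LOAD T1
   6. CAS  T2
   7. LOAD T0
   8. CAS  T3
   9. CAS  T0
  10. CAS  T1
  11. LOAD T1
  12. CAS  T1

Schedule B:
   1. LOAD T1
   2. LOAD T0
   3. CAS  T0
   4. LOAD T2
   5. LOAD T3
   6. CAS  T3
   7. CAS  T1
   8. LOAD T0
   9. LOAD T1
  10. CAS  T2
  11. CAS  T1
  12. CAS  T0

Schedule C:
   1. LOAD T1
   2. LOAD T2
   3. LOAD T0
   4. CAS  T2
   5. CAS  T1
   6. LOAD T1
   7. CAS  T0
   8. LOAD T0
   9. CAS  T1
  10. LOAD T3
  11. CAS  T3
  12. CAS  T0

Run C:
#1 T1 reads 0
#2 T2 reads 0
#3 T0 reads 0
#4 T2 CAS(0→1) writes; counter now 1
#5 T1 CAS(0→1) fails; counter now 1
#6 T1 reads 1
#7 T0 CAS(0→1) fails; counter now 1
#8 T0 reads 1
#9 T1 CAS(1→2) writes; counter now 2
#10 T3 reads 2
#11 T3 CAS(2→3) writes; counter now 3
#12 T0 CAS(1→2) fails; counter now 3

C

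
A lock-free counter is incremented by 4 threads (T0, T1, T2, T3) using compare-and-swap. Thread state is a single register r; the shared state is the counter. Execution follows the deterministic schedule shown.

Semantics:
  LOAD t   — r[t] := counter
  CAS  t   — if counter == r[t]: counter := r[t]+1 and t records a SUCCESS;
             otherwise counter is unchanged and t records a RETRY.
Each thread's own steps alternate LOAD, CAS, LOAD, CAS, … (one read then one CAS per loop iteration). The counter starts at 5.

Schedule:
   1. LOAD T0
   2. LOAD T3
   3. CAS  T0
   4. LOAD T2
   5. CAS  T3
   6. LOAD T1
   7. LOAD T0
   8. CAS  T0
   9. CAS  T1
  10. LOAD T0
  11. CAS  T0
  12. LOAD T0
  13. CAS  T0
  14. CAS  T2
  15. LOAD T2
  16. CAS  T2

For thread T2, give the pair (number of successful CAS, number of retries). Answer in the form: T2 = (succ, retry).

step 1: T0 LOAD ⇒ load; ctr=5 reg=5
step 2: T3 LOAD ⇒ load; ctr=5 reg=5
step 3: T0 CAS ⇒ ok; ctr=6 reg=5
step 4: T2 LOAD ⇒ load; ctr=6 reg=6
step 5: T3 CAS ⇒ retry; ctr=6 reg=5
step 6: T1 LOAD ⇒ load; ctr=6 reg=6
step 7: T0 LOAD ⇒ load; ctr=6 reg=6
step 8: T0 CAS ⇒ ok; ctr=7 reg=6
step 9: T1 CAS ⇒ retry; ctr=7 reg=6
step 10: T0 LOAD ⇒ load; ctr=7 reg=7
step 11: T0 CAS ⇒ ok; ctr=8 reg=7
step 12: T0 LOAD ⇒ load; ctr=8 reg=8
step 13: T0 CAS ⇒ ok; ctr=9 reg=8
step 14: T2 CAS ⇒ retry; ctr=9 reg=6
step 15: T2 LOAD ⇒ load; ctr=9 reg=9
step 16: T2 CAS ⇒ ok; ctr=10 reg=9

T2 = (1, 1)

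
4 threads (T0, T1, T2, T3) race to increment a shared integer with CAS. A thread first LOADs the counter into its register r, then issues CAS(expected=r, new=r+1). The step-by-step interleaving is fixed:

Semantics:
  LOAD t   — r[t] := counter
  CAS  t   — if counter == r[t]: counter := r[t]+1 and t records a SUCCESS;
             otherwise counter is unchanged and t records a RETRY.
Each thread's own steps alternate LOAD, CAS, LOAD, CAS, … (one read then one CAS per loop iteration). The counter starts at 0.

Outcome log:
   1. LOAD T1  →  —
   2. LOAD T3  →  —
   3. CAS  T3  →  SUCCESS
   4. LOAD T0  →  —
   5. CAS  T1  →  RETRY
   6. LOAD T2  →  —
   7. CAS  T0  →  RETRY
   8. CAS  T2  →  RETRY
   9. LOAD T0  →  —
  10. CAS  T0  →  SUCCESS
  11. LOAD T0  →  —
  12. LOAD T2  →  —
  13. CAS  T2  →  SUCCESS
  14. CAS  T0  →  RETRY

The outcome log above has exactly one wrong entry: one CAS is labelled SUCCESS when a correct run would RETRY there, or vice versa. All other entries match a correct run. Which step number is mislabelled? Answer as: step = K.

step = 7

Reference trace:
1. LOAD T1 → mem=0 r[T1]=0 [LOAD]
2. LOAD T3 → mem=0 r[T3]=0 [LOAD]
3. CAS T3 → mem=1 r[T3]=0 [OK]
4. LOAD T0 → mem=1 r[T0]=1 [LOAD]
5. CAS T1 → mem=1 r[T1]=0 [RETRY]
6. LOAD T2 → mem=1 r[T2]=1 [LOAD]
7. CAS T0 → mem=2 r[T0]=1 [OK]
8. CAS T2 → mem=2 r[T2]=1 [RETRY]
9. LOAD T0 → mem=2 r[T0]=2 [LOAD]
10. CAS T0 → mem=3 r[T0]=2 [OK]
11. LOAD T0 → mem=3 r[T0]=3 [LOAD]
12. LOAD T2 → mem=3 r[T2]=3 [LOAD]
13. CAS T2 → mem=4 r[T2]=3 [OK]
14. CAS T0 → mem=4 r[T0]=3 [RETRY]
Flip is step 7.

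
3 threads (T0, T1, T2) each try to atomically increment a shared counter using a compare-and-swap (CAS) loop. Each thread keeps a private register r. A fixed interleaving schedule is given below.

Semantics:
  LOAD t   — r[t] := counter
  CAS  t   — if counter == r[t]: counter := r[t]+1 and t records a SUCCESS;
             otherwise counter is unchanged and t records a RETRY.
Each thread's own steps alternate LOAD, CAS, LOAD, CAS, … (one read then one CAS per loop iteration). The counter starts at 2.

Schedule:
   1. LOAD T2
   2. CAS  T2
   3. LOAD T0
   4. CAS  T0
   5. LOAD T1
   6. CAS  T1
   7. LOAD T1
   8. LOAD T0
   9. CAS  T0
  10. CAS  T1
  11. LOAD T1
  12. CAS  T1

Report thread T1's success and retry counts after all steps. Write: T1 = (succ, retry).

#1 T2 reads 2
#2 T2 CAS(2→3) writes; counter now 3
#3 T0 reads 3
#4 T0 CAS(3→4) writes; counter now 4
#5 T1 reads 4
#6 T1 CAS(4→5) writes; counter now 5
#7 T1 reads 5
#8 T0 reads 5
#9 T0 CAS(5→6) writes; counter now 6
#10 T1 CAS(5→6) fails; counter now 6
#11 T1 reads 6
#12 T1 CAS(6→7) writes; counter now 7

T1 = (2, 1)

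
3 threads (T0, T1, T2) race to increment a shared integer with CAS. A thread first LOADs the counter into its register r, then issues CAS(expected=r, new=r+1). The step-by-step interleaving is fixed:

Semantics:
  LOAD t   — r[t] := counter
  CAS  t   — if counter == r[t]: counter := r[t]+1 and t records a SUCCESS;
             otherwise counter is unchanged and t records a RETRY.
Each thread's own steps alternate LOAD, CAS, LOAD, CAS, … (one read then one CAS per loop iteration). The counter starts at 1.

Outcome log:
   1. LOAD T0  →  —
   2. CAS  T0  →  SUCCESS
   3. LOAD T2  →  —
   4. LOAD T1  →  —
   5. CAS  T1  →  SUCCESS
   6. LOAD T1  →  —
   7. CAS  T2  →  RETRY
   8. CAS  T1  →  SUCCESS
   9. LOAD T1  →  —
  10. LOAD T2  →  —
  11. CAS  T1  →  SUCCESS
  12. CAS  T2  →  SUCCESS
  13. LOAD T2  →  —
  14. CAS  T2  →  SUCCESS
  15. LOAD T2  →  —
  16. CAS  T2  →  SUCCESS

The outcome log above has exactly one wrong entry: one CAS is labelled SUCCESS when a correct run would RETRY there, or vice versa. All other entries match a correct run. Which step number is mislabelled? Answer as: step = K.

Correct run:
1. LOAD T0 → mem=1 r[T0]=1 [LOAD]
2. CAS T0 → mem=2 r[T0]=1 [OK]
3. LOAD T2 → mem=2 r[T2]=2 [LOAD]
4. LOAD T1 → mem=2 r[T1]=2 [LOAD]
5. CAS T1 → mem=3 r[T1]=2 [OK]
6. LOAD T1 → mem=3 r[T1]=3 [LOAD]
7. CAS T2 → mem=3 r[T2]=2 [RETRY]
8. CAS T1 → mem=4 r[T1]=3 [OK]
9. LOAD T1 → mem=4 r[T1]=4 [LOAD]
10. LOAD T2 → mem=4 r[T2]=4 [LOAD]
11. CAS T1 → mem=5 r[T1]=4 [OK]
12. CAS T2 → mem=5 r[T2]=4 [RETRY]
13. LOAD T2 → mem=5 r[T2]=5 [LOAD]
14. CAS T2 → mem=6 r[T2]=5 [OK]
15. LOAD T2 → mem=6 r[T2]=6 [LOAD]
16. CAS T2 → mem=7 r[T2]=6 [OK]
Mismatch at 12.

step = 12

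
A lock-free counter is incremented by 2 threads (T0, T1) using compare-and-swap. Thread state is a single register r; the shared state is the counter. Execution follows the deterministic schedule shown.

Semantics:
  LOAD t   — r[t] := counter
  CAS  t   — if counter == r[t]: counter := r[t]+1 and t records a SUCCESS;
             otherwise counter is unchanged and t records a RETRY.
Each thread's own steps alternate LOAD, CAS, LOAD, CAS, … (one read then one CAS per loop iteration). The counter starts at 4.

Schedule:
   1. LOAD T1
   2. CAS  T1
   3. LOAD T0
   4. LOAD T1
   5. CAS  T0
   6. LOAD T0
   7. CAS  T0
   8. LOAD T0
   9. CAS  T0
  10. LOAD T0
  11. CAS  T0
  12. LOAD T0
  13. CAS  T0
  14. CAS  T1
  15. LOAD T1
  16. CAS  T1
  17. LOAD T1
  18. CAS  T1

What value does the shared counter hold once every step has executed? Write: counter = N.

counter = 12

[1] T1.load  rd  (counter 4, T1.r 4)
[2] T1.cas  hit  (counter 5, T1.r 4)
[3] T0.load  rd  (counter 5, T0.r 5)
[4] T1.load  rd  (counter 5, T1.r 5)
[5] T0.cas  hit  (counter 6, T0.r 5)
[6] T0.load  rd  (counter 6, T0.r 6)
[7] T0.cas  hit  (counter 7, T0.r 6)
[8] T0.load  rd  (counter 7, T0.r 7)
[9] T0.cas  hit  (counter 8, T0.r 7)
[10] T0.load  rd  (counter 8, T0.r 8)
[11] T0.cas  hit  (counter 9, T0.r 8)
[12] T0.load  rd  (counter 9, T0.r 9)
[13] T0.cas  hit  (counter 10, T0.r 9)
[14] T1.cas  miss  (counter 10, T1.r 5)
[15] T1.load  rd  (counter 10, T1.r 10)
[16] T1.cas  hit  (counter 11, T1.r 10)
[17] T1.load  rd  (counter 11, T1.r 11)
[18] T1.cas  hit  (counter 12, T1.r 11)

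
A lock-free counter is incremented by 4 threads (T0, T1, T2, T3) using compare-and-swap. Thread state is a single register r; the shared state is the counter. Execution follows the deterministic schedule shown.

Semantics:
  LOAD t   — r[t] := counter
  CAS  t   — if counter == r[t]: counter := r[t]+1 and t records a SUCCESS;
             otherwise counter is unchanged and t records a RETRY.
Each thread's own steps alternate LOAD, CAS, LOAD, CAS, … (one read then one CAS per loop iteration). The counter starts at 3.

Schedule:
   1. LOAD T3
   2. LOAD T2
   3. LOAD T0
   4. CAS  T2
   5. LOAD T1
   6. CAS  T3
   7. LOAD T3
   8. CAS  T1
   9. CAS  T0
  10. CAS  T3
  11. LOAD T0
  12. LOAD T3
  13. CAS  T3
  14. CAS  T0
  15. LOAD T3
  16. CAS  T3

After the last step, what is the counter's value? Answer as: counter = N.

step 1: T3 LOAD ⇒ load; ctr=3 reg=3
step 2: T2 LOAD ⇒ load; ctr=3 reg=3
step 3: T0 LOAD ⇒ load; ctr=3 reg=3
step 4: T2 CAS ⇒ ok; ctr=4 reg=3
step 5: T1 LOAD ⇒ load; ctr=4 reg=4
step 6: T3 CAS ⇒ retry; ctr=4 reg=3
step 7: T3 LOAD ⇒ load; ctr=4 reg=4
step 8: T1 CAS ⇒ ok; ctr=5 reg=4
step 9: T0 CAS ⇒ retry; ctr=5 reg=3
step 10: T3 CAS ⇒ retry; ctr=5 reg=4
step 11: T0 LOAD ⇒ load; ctr=5 reg=5
step 12: T3 LOAD ⇒ load; ctr=5 reg=5
step 13: T3 CAS ⇒ ok; ctr=6 reg=5
step 14: T0 CAS ⇒ retry; ctr=6 reg=5
step 15: T3 LOAD ⇒ load; ctr=6 reg=6
step 16: T3 CAS ⇒ ok; ctr=7 reg=6

counter = 7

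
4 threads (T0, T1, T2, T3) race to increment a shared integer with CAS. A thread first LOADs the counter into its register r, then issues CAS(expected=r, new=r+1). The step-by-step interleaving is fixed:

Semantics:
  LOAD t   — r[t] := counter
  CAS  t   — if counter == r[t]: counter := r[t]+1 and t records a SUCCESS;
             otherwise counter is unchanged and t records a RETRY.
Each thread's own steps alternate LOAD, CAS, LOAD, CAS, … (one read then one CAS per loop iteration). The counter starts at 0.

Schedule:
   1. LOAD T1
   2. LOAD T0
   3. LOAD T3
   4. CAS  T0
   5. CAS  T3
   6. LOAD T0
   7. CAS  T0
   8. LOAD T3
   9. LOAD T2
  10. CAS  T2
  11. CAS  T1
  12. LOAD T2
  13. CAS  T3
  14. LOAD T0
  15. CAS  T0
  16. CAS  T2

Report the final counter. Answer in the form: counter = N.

counter = 4

T1 LOAD — after: cnt=0, r=0 — load
T0 LOAD — after: cnt=0, r=0 — load
T3 LOAD — after: cnt=0, r=0 — load
T0 CAS — after: cnt=1, r=0 — ok
T3 CAS — after: cnt=1, r=0 — retry
T0 LOAD — after: cnt=1, r=1 — load
T0 CAS — after: cnt=2, r=1 — ok
T3 LOAD — after: cnt=2, r=2 — load
T2 LOAD — after: cnt=2, r=2 — load
T2 CAS — after: cnt=3, r=2 — ok
T1 CAS — after: cnt=3, r=0 — retry
T2 LOAD — after: cnt=3, r=3 — load
T3 CAS — after: cnt=3, r=2 — retry
T0 LOAD — after: cnt=3, r=3 — load
T0 CAS — after: cnt=4, r=3 — ok
T2 CAS — after: cnt=4, r=3 — retry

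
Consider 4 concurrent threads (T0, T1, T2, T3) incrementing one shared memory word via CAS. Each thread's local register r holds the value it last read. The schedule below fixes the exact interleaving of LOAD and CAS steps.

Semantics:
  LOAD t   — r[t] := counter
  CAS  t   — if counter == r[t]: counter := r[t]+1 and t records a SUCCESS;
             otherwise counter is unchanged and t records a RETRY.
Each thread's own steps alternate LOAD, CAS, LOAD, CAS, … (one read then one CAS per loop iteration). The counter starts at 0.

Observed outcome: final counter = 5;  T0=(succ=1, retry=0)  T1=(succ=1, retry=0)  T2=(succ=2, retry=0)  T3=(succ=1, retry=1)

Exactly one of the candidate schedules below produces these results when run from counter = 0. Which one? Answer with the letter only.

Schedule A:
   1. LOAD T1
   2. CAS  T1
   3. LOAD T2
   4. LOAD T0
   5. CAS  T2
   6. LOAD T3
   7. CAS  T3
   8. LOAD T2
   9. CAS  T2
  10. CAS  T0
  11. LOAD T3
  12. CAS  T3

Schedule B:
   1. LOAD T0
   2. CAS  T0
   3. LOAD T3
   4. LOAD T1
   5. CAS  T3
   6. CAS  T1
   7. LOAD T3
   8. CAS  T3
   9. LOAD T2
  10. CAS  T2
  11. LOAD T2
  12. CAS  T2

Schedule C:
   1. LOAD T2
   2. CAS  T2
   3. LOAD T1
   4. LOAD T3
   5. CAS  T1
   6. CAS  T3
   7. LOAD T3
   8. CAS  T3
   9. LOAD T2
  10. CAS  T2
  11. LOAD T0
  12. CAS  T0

C

Tracing schedule C:
1. LOAD T2 → mem=0 r[T2]=0 [LOAD]
2. CAS T2 → mem=1 r[T2]=0 [OK]
3. LOAD T1 → mem=1 r[T1]=1 [LOAD]
4. LOAD T3 → mem=1 r[T3]=1 [LOAD]
5. CAS T1 → mem=2 r[T1]=1 [OK]
6. CAS T3 → mem=2 r[T3]=1 [RETRY]
7. LOAD T3 → mem=2 r[T3]=2 [LOAD]
8. CAS T3 → mem=3 r[T3]=2 [OK]
9. LOAD T2 → mem=3 r[T2]=3 [LOAD]
10. CAS T2 → mem=4 r[T2]=3 [OK]
11. LOAD T0 → mem=4 r[T0]=4 [LOAD]
12. CAS T0 → mem=5 r[T0]=4 [OK]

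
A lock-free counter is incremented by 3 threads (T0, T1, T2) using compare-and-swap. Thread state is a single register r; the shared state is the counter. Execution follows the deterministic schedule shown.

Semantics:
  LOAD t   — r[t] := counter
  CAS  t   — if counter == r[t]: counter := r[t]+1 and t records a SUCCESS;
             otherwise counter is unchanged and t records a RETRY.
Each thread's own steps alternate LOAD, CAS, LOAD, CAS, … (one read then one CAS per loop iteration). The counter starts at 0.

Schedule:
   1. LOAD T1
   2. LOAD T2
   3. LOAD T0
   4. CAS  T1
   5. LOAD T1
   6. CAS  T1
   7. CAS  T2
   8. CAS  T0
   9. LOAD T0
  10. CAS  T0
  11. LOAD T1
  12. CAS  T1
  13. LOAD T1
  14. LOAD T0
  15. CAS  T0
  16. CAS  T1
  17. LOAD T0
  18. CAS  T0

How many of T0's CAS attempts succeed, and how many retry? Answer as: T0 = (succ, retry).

T0 = (3, 1)

T1 LOAD — after: cnt=0, r=0 — load
T2 LOAD — after: cnt=0, r=0 — load
T0 LOAD — after: cnt=0, r=0 — load
T1 CAS — after: cnt=1, r=0 — ok
T1 LOAD — after: cnt=1, r=1 — load
T1 CAS — after: cnt=2, r=1 — ok
T2 CAS — after: cnt=2, r=0 — retry
T0 CAS — after: cnt=2, r=0 — retry
T0 LOAD — after: cnt=2, r=2 — load
T0 CAS — after: cnt=3, r=2 — ok
T1 LOAD — after: cnt=3, r=3 — load
T1 CAS — after: cnt=4, r=3 — ok
T1 LOAD — after: cnt=4, r=4 — load
T0 LOAD — after: cnt=4, r=4 — load
T0 CAS — after: cnt=5, r=4 — ok
T1 CAS — after: cnt=5, r=4 — retry
T0 LOAD — after: cnt=5, r=5 — load
T0 CAS — after: cnt=6, r=5 — ok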